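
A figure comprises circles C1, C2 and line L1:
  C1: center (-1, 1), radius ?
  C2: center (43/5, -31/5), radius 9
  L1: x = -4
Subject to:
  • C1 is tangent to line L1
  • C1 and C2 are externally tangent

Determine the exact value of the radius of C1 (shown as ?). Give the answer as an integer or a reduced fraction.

1. [C1‖L1]  r_C1² − 9 = 0  ⇒  r_C1 = 3 (r>0 drops 1)
2. [ext C1·C2]  r_C1² + 18r_C1 − 63 = 0  ⇒  r_C1 = 3 (r>0 drops 1)

3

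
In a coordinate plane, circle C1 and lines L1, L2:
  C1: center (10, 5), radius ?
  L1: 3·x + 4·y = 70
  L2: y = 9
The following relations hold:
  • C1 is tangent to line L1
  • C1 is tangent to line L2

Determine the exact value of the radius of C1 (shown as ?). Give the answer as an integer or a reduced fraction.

1. [C1‖L1]  r_C1² − 16 = 0  ⇒  r_C1 = 4 (r>0 drops 1)
2. [C1‖L2]  r_C1² − 16 = 0  ⇒  r_C1 = 4 (r>0 drops 1)

4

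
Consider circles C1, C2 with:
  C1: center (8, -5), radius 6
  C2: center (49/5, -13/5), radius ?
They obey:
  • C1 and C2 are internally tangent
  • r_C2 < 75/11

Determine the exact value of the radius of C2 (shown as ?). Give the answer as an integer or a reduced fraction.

3

1. [int C1,C2]  r_C2² − 12r_C2 + 27 = 0  ⇒  r_C2 = 3 or 9
2. given r_C2 < 75/11: keep 3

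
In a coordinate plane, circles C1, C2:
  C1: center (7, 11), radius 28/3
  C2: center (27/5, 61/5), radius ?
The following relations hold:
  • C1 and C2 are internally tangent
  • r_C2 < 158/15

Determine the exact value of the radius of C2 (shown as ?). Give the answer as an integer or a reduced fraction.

22/3

1. [int C1,C2]  r_C2² − (56/3)r_C2 + 748/9 = 0  ⇒  r_C2 = 22/3 or 34/3
2. given r_C2 < 158/15: keep 22/3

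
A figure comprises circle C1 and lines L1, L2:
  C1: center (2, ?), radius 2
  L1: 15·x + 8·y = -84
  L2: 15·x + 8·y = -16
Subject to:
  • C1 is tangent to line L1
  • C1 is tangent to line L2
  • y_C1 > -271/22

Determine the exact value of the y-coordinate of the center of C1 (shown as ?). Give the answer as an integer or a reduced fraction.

-10

1. [C1‖L1]  y_C1² + (57/2)y_C1 + 185 = 0  ⇒  y_C1 = -37/2 or -10
2. [C1‖L2]  y_C1² + (23/2)y_C1 + 15 = 0  ⇒  y_C1 = -10 or -3/2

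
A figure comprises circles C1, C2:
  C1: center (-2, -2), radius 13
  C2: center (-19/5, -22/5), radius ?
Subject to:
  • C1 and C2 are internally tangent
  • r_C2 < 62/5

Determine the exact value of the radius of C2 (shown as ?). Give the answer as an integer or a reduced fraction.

1. [int C1,C2]  r_C2² − 26r_C2 + 160 = 0  ⇒  r_C2 = 10 or 16
2. given r_C2 < 62/5: keep 10

10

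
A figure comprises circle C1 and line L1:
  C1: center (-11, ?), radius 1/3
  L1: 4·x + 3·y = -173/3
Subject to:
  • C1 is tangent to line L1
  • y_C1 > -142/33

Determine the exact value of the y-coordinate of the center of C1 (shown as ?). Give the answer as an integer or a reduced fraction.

-4

1. [C1‖L1]  y_C1² + (82/9)y_C1 + 184/9 = 0  ⇒  y_C1 = -46/9 or -4
2. given y_C1 > -142/33: keep -4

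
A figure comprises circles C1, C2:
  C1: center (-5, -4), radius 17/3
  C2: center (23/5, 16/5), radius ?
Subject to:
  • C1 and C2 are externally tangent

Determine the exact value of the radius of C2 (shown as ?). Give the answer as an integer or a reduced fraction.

19/3

1. [ext C1·C2]  r_C2² + (34/3)r_C2 − 1007/9 = 0  ⇒  r_C2 = 19/3 (r>0 drops 1)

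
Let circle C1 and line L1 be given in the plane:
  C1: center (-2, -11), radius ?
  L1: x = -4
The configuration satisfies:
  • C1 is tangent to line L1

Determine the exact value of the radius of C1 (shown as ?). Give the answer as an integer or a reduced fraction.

1. [C1‖L1]  r_C1² − 4 = 0  ⇒  r_C1 = 2 (r>0 drops 1)

2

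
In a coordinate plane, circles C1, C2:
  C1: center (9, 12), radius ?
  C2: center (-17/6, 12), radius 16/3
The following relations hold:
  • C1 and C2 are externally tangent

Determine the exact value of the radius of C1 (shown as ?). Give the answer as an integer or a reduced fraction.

1. [ext C1·C2]  r_C1² + (32/3)r_C1 − 1339/12 = 0  ⇒  r_C1 = 13/2 (r>0 drops 1)

13/2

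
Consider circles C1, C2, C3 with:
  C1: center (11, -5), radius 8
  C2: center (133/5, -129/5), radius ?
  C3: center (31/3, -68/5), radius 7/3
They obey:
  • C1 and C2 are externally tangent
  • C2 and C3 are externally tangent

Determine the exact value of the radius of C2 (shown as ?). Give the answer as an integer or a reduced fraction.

1. [ext C1·C2]  r_C2² + 16r_C2 − 612 = 0  ⇒  r_C2 = 18 (r>0 drops 1)
2. [ext C2·C3]  r_C2² + (14/3)r_C2 − 408 = 0  ⇒  r_C2 = 18 (r>0 drops 1)

18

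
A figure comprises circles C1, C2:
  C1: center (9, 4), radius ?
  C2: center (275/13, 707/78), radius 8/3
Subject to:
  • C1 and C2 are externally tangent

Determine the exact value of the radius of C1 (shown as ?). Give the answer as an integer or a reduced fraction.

21/2

1. [ext C1·C2]  r_C1² + (16/3)r_C1 − 665/4 = 0  ⇒  r_C1 = 21/2 (r>0 drops 1)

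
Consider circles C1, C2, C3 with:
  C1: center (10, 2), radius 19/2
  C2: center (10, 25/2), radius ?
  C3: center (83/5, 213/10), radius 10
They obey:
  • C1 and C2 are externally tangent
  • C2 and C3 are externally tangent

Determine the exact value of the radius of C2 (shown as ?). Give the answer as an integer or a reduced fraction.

1

1. [ext C1·C2]  r_C2² + 19r_C2 − 20 = 0  ⇒  r_C2 = 1 (r>0 drops 1)
2. [ext C2·C3]  r_C2² + 20r_C2 − 21 = 0  ⇒  r_C2 = 1 (r>0 drops 1)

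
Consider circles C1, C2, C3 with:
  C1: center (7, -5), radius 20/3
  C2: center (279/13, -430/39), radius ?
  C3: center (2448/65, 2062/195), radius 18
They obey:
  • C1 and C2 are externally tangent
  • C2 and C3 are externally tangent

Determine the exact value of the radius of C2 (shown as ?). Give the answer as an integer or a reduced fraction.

9

1. [ext C1·C2]  r_C2² + (40/3)r_C2 − 201 = 0  ⇒  r_C2 = 9 (r>0 drops 1)
2. [ext C2·C3]  r_C2² + 36r_C2 − 405 = 0  ⇒  r_C2 = 9 (r>0 drops 1)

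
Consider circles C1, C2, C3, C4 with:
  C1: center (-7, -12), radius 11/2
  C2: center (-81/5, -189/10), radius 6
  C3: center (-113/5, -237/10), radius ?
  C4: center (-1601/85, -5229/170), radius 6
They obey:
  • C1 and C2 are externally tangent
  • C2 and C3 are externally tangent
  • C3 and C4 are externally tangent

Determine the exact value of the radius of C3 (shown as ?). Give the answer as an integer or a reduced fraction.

1. [ext C2·C3]  r_C3² + 12r_C3 − 28 = 0  ⇒  r_C3 = 2 (r>0 drops 1)
2. [ext C3·C4]  r_C3² + 12r_C3 − 28 = 0  ⇒  r_C3 = 2 (r>0 drops 1)

2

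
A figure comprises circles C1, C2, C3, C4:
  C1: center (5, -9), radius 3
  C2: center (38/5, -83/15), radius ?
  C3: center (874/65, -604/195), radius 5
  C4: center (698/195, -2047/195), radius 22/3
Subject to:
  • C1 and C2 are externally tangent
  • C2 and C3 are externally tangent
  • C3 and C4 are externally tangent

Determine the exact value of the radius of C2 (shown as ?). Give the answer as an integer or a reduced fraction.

4/3

1. [ext C1·C2]  r_C2² + 6r_C2 − 88/9 = 0  ⇒  r_C2 = 4/3 (r>0 drops 1)
2. [ext C2·C3]  r_C2² + 10r_C2 − 136/9 = 0  ⇒  r_C2 = 4/3 (r>0 drops 1)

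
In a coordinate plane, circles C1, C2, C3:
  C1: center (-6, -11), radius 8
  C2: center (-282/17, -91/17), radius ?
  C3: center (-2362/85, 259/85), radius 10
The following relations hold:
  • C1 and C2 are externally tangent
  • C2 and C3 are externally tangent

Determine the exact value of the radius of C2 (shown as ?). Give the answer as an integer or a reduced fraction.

1. [ext C1·C2]  r_C2² + 16r_C2 − 80 = 0  ⇒  r_C2 = 4 (r>0 drops 1)
2. [ext C2·C3]  r_C2² + 20r_C2 − 96 = 0  ⇒  r_C2 = 4 (r>0 drops 1)

4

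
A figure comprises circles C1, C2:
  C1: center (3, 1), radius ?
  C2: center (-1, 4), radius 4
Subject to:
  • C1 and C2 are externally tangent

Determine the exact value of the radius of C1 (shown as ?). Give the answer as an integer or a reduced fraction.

1. [ext C1·C2]  r_C1² + 8r_C1 − 9 = 0  ⇒  r_C1 = 1 (r>0 drops 1)

1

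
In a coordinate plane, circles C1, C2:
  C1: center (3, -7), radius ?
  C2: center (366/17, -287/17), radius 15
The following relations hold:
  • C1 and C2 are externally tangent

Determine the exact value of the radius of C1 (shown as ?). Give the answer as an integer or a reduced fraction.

6

1. [ext C1·C2]  r_C1² + 30r_C1 − 216 = 0  ⇒  r_C1 = 6 (r>0 drops 1)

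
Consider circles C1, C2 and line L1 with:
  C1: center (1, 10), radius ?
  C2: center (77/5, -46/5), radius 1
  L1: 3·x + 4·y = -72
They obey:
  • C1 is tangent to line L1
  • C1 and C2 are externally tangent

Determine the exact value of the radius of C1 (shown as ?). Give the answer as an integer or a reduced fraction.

23

1. [C1‖L1]  r_C1² − 529 = 0  ⇒  r_C1 = 23 (r>0 drops 1)
2. [ext C1·C2]  r_C1² + 2r_C1 − 575 = 0  ⇒  r_C1 = 23 (r>0 drops 1)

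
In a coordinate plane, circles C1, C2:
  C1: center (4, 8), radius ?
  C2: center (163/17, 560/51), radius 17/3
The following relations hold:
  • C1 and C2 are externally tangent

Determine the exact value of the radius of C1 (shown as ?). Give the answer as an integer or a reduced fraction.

2/3

1. [ext C1·C2]  r_C1² + (34/3)r_C1 − 8 = 0  ⇒  r_C1 = 2/3 (r>0 drops 1)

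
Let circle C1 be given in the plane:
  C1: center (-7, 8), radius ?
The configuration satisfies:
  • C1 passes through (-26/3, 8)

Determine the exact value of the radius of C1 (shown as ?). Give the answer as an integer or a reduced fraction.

5/3

1. [C1∋P]  r_C1² − 25/9 = 0  ⇒  r_C1 = 5/3 (r>0 drops 1)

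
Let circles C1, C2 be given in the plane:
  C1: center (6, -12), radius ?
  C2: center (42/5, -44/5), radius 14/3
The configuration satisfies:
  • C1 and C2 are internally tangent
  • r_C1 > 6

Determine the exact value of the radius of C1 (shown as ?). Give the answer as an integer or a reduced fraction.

26/3

1. [int C1,C2]  r_C1² − (28/3)r_C1 + 52/9 = 0  ⇒  r_C1 = 2/3 or 26/3
2. given r_C1 > 6: keep 26/3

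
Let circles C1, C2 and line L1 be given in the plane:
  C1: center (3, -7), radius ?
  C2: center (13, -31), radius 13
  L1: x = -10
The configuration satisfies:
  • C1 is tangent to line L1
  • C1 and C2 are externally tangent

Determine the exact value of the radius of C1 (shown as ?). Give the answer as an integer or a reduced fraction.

13

1. [C1‖L1]  r_C1² − 169 = 0  ⇒  r_C1 = 13 (r>0 drops 1)
2. [ext C1·C2]  r_C1² + 26r_C1 − 507 = 0  ⇒  r_C1 = 13 (r>0 drops 1)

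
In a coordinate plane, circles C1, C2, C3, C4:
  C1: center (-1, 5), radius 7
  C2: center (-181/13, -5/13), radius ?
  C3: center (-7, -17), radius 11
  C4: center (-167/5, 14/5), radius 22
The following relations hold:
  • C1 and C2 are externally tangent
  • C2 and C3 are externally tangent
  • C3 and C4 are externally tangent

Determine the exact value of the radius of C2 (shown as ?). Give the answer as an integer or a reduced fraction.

7

1. [ext C1·C2]  r_C2² + 14r_C2 − 147 = 0  ⇒  r_C2 = 7 (r>0 drops 1)
2. [ext C2·C3]  r_C2² + 22r_C2 − 203 = 0  ⇒  r_C2 = 7 (r>0 drops 1)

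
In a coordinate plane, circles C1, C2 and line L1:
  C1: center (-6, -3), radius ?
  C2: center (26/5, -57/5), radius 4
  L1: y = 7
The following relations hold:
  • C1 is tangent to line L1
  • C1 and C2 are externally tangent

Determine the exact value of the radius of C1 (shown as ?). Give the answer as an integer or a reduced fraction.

10

1. [C1‖L1]  r_C1² − 100 = 0  ⇒  r_C1 = 10 (r>0 drops 1)
2. [ext C1·C2]  r_C1² + 8r_C1 − 180 = 0  ⇒  r_C1 = 10 (r>0 drops 1)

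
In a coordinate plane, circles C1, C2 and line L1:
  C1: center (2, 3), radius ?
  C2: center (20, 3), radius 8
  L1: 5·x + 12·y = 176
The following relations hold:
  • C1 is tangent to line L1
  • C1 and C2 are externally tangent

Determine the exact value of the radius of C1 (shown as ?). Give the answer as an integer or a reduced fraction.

10

1. [C1‖L1]  r_C1² − 100 = 0  ⇒  r_C1 = 10 (r>0 drops 1)
2. [ext C1·C2]  r_C1² + 16r_C1 − 260 = 0  ⇒  r_C1 = 10 (r>0 drops 1)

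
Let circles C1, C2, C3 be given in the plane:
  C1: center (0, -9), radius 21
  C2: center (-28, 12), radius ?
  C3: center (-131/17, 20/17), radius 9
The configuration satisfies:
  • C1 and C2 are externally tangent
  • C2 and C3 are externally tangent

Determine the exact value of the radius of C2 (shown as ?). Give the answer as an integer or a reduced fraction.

14

1. [ext C1·C2]  r_C2² + 42r_C2 − 784 = 0  ⇒  r_C2 = 14 (r>0 drops 1)
2. [ext C2·C3]  r_C2² + 18r_C2 − 448 = 0  ⇒  r_C2 = 14 (r>0 drops 1)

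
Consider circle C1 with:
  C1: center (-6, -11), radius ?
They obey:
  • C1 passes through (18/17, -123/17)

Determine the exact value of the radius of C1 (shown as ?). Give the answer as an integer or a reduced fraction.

1. [C1∋P]  r_C1² − 64 = 0  ⇒  r_C1 = 8 (r>0 drops 1)

8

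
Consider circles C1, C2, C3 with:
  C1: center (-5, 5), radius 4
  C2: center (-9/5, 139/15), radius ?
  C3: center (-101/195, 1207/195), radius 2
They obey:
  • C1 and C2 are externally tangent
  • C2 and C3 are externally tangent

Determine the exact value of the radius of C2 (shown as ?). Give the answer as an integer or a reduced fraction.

1. [ext C1·C2]  r_C2² + 8r_C2 − 112/9 = 0  ⇒  r_C2 = 4/3 (r>0 drops 1)
2. [ext C2·C3]  r_C2² + 4r_C2 − 64/9 = 0  ⇒  r_C2 = 4/3 (r>0 drops 1)

4/3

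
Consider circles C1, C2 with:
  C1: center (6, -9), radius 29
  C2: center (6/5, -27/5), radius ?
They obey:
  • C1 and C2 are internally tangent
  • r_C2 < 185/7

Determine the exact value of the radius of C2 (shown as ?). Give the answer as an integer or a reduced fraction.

23

1. [int C1,C2]  r_C2² − 58r_C2 + 805 = 0  ⇒  r_C2 = 23 or 35
2. given r_C2 < 185/7: keep 23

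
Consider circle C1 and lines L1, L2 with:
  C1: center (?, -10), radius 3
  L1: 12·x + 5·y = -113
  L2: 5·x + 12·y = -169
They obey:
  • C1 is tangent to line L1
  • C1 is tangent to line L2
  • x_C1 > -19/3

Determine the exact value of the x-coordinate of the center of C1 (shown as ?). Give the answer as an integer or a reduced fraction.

1. [C1‖L1]  x_C1² + (21/2)x_C1 + 17 = 0  ⇒  x_C1 = -17/2 or -2
2. [C1‖L2]  x_C1² + (98/5)x_C1 + 176/5 = 0  ⇒  x_C1 = -88/5 or -2

-2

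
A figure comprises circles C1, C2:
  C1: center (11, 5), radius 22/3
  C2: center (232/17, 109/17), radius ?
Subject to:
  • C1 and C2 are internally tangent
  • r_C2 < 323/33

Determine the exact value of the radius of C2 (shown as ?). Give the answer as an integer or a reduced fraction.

13/3

1. [int C1,C2]  r_C2² − (44/3)r_C2 + 403/9 = 0  ⇒  r_C2 = 13/3 or 31/3
2. given r_C2 < 323/33: keep 13/3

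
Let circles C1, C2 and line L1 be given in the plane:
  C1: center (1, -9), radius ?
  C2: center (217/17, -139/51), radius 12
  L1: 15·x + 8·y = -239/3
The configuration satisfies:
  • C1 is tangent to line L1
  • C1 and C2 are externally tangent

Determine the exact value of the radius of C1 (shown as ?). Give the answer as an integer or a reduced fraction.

4/3

1. [C1‖L1]  r_C1² − 16/9 = 0  ⇒  r_C1 = 4/3 (r>0 drops 1)
2. [ext C1·C2]  r_C1² + 24r_C1 − 304/9 = 0  ⇒  r_C1 = 4/3 (r>0 drops 1)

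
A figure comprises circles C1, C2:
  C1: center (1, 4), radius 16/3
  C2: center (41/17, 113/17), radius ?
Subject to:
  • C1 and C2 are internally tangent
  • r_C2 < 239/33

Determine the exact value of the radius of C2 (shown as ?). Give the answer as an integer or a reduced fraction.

7/3

1. [int C1,C2]  r_C2² − (32/3)r_C2 + 175/9 = 0  ⇒  r_C2 = 7/3 or 25/3
2. given r_C2 < 239/33: keep 7/3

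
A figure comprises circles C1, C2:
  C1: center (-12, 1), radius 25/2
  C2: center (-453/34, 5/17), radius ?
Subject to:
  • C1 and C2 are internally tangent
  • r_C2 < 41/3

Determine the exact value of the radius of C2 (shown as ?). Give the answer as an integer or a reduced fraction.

1. [int C1,C2]  r_C2² − 25r_C2 + 154 = 0  ⇒  r_C2 = 11 or 14
2. given r_C2 < 41/3: keep 11

11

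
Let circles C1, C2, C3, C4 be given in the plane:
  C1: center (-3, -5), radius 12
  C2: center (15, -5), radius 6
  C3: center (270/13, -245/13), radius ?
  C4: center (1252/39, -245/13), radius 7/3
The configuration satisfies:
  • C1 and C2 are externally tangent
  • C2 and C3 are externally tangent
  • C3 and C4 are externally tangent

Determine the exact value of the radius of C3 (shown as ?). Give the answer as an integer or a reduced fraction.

9

1. [ext C2·C3]  r_C3² + 12r_C3 − 189 = 0  ⇒  r_C3 = 9 (r>0 drops 1)
2. [ext C3·C4]  r_C3² + (14/3)r_C3 − 123 = 0  ⇒  r_C3 = 9 (r>0 drops 1)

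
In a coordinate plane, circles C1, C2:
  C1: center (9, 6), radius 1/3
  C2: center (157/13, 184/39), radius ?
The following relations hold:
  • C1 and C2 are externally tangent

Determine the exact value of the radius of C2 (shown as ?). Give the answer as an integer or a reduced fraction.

1. [ext C1·C2]  r_C2² + (2/3)r_C2 − 11 = 0  ⇒  r_C2 = 3 (r>0 drops 1)

3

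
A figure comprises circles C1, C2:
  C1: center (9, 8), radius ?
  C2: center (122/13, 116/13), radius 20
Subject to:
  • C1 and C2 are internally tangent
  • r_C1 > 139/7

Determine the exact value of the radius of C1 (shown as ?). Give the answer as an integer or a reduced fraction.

1. [int C1,C2]  r_C1² − 40r_C1 + 399 = 0  ⇒  r_C1 = 19 or 21
2. given r_C1 > 139/7: keep 21

21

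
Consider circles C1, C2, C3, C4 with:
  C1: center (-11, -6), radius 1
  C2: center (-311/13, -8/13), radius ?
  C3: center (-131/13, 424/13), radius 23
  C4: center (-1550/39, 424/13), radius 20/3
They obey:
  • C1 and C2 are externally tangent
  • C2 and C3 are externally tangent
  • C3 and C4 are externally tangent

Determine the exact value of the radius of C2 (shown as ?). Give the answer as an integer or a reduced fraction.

13

1. [ext C1·C2]  r_C2² + 2r_C2 − 195 = 0  ⇒  r_C2 = 13 (r>0 drops 1)
2. [ext C2·C3]  r_C2² + 46r_C2 − 767 = 0  ⇒  r_C2 = 13 (r>0 drops 1)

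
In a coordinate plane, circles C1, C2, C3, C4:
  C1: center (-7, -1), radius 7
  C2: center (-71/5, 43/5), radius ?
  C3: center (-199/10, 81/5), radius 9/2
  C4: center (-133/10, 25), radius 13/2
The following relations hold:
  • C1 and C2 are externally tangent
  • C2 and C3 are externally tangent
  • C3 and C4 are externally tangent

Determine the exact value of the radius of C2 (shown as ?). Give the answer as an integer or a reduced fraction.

5

1. [ext C1·C2]  r_C2² + 14r_C2 − 95 = 0  ⇒  r_C2 = 5 (r>0 drops 1)
2. [ext C2·C3]  r_C2² + 9r_C2 − 70 = 0  ⇒  r_C2 = 5 (r>0 drops 1)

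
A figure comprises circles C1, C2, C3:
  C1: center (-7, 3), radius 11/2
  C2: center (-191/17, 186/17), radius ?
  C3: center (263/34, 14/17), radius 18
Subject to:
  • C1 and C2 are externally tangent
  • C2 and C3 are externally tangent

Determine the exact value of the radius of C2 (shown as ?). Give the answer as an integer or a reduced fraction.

7/2

1. [ext C1·C2]  r_C2² + 11r_C2 − 203/4 = 0  ⇒  r_C2 = 7/2 (r>0 drops 1)
2. [ext C2·C3]  r_C2² + 36r_C2 − 553/4 = 0  ⇒  r_C2 = 7/2 (r>0 drops 1)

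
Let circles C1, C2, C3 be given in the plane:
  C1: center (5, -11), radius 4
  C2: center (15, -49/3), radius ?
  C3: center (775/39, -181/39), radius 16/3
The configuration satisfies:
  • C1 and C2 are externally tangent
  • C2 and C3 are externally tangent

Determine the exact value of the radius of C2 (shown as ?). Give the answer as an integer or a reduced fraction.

1. [ext C1·C2]  r_C2² + 8r_C2 − 1012/9 = 0  ⇒  r_C2 = 22/3 (r>0 drops 1)
2. [ext C2·C3]  r_C2² + (32/3)r_C2 − 132 = 0  ⇒  r_C2 = 22/3 (r>0 drops 1)

22/3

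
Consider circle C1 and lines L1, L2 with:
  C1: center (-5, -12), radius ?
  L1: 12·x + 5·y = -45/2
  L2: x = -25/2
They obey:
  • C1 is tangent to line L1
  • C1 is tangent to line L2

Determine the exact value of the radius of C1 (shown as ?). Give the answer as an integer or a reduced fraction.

1. [C1‖L1]  r_C1² − 225/4 = 0  ⇒  r_C1 = 15/2 (r>0 drops 1)
2. [C1‖L2]  r_C1² − 225/4 = 0  ⇒  r_C1 = 15/2 (r>0 drops 1)

15/2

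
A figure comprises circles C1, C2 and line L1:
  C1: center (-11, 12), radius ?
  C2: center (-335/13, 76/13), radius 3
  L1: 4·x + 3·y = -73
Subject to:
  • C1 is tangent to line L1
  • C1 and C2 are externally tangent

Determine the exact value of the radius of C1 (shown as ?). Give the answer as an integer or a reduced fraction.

1. [C1‖L1]  r_C1² − 169 = 0  ⇒  r_C1 = 13 (r>0 drops 1)
2. [ext C1·C2]  r_C1² + 6r_C1 − 247 = 0  ⇒  r_C1 = 13 (r>0 drops 1)

13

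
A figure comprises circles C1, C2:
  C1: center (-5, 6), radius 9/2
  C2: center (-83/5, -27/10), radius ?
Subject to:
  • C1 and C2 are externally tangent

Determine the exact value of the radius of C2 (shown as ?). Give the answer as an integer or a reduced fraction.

10

1. [ext C1·C2]  r_C2² + 9r_C2 − 190 = 0  ⇒  r_C2 = 10 (r>0 drops 1)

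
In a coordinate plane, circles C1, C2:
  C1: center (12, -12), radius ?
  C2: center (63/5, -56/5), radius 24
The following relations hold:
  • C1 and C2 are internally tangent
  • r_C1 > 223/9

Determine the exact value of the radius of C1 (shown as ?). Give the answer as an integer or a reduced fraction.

1. [int C1,C2]  r_C1² − 48r_C1 + 575 = 0  ⇒  r_C1 = 23 or 25
2. given r_C1 > 223/9: keep 25

25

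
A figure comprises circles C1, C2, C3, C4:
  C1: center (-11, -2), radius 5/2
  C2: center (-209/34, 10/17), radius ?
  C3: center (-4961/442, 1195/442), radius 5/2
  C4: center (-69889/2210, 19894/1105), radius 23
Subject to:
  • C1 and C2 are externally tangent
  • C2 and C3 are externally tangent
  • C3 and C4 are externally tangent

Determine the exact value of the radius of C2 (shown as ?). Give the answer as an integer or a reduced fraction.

1. [ext C1·C2]  r_C2² + 5r_C2 − 24 = 0  ⇒  r_C2 = 3 (r>0 drops 1)
2. [ext C2·C3]  r_C2² + 5r_C2 − 24 = 0  ⇒  r_C2 = 3 (r>0 drops 1)

3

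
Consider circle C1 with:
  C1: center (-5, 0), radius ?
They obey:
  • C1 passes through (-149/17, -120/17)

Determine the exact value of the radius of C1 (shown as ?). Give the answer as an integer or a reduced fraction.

1. [C1∋P]  r_C1² − 64 = 0  ⇒  r_C1 = 8 (r>0 drops 1)

8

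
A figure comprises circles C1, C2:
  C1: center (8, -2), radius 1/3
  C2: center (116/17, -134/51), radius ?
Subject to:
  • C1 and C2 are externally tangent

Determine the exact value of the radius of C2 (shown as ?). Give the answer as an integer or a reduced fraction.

1

1. [ext C1·C2]  r_C2² + (2/3)r_C2 − 5/3 = 0  ⇒  r_C2 = 1 (r>0 drops 1)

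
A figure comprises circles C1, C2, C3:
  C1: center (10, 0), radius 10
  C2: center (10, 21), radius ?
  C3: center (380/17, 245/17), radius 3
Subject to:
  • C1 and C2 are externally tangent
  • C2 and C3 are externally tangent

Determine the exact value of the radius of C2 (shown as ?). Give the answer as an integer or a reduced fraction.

11

1. [ext C1·C2]  r_C2² + 20r_C2 − 341 = 0  ⇒  r_C2 = 11 (r>0 drops 1)
2. [ext C2·C3]  r_C2² + 6r_C2 − 187 = 0  ⇒  r_C2 = 11 (r>0 drops 1)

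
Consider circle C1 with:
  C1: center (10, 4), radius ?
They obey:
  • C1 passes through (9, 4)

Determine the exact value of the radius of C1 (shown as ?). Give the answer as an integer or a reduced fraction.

1. [C1∋P]  r_C1² − 1 = 0  ⇒  r_C1 = 1 (r>0 drops 1)

1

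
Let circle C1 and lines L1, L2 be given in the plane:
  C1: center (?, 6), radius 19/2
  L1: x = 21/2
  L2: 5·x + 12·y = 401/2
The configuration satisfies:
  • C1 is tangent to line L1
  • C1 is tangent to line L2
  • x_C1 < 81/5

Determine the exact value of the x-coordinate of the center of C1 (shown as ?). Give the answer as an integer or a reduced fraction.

1

1. [C1‖L1]  x_C1² − 21x_C1 + 20 = 0  ⇒  x_C1 = 1 or 20
2. [C1‖L2]  x_C1² − (257/5)x_C1 + 252/5 = 0  ⇒  x_C1 = 1 or 252/5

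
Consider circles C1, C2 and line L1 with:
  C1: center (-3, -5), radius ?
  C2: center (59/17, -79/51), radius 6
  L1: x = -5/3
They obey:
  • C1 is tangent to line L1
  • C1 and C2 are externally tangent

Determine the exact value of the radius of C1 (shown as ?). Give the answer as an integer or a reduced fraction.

4/3

1. [C1‖L1]  r_C1² − 16/9 = 0  ⇒  r_C1 = 4/3 (r>0 drops 1)
2. [ext C1·C2]  r_C1² + 12r_C1 − 160/9 = 0  ⇒  r_C1 = 4/3 (r>0 drops 1)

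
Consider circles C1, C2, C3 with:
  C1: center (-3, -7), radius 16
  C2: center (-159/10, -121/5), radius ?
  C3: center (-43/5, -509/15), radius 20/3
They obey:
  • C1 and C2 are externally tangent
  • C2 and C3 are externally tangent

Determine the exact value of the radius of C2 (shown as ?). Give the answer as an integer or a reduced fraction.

11/2

1. [ext C1·C2]  r_C2² + 32r_C2 − 825/4 = 0  ⇒  r_C2 = 11/2 (r>0 drops 1)
2. [ext C2·C3]  r_C2² + (40/3)r_C2 − 1243/12 = 0  ⇒  r_C2 = 11/2 (r>0 drops 1)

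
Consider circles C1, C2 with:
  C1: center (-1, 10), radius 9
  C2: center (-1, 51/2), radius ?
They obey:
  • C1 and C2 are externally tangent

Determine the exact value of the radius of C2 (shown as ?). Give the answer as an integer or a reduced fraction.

1. [ext C1·C2]  r_C2² + 18r_C2 − 637/4 = 0  ⇒  r_C2 = 13/2 (r>0 drops 1)

13/2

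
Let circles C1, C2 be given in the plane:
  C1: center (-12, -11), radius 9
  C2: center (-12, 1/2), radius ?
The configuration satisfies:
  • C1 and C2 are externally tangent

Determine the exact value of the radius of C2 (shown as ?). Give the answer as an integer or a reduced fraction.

1. [ext C1·C2]  r_C2² + 18r_C2 − 205/4 = 0  ⇒  r_C2 = 5/2 (r>0 drops 1)

5/2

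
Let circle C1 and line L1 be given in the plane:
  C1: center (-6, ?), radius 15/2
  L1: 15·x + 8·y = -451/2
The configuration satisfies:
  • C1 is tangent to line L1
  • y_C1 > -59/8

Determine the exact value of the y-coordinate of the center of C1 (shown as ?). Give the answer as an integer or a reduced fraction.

1. [C1‖L1]  y_C1² + (271/8)y_C1 + 263/8 = 0  ⇒  y_C1 = -263/8 or -1
2. given y_C1 > -59/8: keep -1

-1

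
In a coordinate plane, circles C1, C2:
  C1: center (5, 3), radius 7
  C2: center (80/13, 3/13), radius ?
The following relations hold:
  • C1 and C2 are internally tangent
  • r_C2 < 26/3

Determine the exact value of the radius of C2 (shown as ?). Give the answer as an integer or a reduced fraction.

4

1. [int C1,C2]  r_C2² − 14r_C2 + 40 = 0  ⇒  r_C2 = 4 or 10
2. given r_C2 < 26/3: keep 4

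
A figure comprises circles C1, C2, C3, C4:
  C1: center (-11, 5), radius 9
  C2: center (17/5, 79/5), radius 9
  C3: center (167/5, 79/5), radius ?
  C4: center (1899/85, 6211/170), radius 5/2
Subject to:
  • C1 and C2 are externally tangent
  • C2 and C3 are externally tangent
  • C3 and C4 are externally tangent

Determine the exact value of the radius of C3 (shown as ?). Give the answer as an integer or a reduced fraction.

1. [ext C2·C3]  r_C3² + 18r_C3 − 819 = 0  ⇒  r_C3 = 21 (r>0 drops 1)
2. [ext C3·C4]  r_C3² + 5r_C3 − 546 = 0  ⇒  r_C3 = 21 (r>0 drops 1)

21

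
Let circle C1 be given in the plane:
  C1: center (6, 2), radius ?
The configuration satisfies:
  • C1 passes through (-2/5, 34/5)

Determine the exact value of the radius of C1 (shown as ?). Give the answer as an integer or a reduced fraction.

8

1. [C1∋P]  r_C1² − 64 = 0  ⇒  r_C1 = 8 (r>0 drops 1)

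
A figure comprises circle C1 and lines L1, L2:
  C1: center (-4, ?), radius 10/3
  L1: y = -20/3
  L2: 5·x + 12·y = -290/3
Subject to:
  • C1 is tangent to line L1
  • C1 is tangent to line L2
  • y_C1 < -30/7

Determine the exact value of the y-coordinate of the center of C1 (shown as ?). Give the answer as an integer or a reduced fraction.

1. [C1‖L1]  y_C1² + (40/3)y_C1 + 100/3 = 0  ⇒  y_C1 = -10 or -10/3
2. [C1‖L2]  y_C1² + (115/9)y_C1 + 250/9 = 0  ⇒  y_C1 = -10 or -25/9

-10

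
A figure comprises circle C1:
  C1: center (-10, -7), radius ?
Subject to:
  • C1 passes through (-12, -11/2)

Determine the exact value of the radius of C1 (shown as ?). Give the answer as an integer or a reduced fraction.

1. [C1∋P]  r_C1² − 25/4 = 0  ⇒  r_C1 = 5/2 (r>0 drops 1)

5/2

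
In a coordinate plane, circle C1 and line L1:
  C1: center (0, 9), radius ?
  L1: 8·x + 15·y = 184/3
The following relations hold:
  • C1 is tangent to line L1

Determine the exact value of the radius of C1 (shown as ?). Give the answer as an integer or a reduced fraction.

13/3

1. [C1‖L1]  r_C1² − 169/9 = 0  ⇒  r_C1 = 13/3 (r>0 drops 1)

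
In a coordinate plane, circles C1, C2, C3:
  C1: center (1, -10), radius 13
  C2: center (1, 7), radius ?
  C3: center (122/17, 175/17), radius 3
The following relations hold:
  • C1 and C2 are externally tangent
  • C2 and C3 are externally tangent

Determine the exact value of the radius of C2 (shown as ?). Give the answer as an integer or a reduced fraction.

4

1. [ext C1·C2]  r_C2² + 26r_C2 − 120 = 0  ⇒  r_C2 = 4 (r>0 drops 1)
2. [ext C2·C3]  r_C2² + 6r_C2 − 40 = 0  ⇒  r_C2 = 4 (r>0 drops 1)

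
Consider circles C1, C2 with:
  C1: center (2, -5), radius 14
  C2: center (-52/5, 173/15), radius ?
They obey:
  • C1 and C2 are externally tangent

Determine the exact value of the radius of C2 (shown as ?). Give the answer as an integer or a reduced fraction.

1. [ext C1·C2]  r_C2² + 28r_C2 − 2080/9 = 0  ⇒  r_C2 = 20/3 (r>0 drops 1)

20/3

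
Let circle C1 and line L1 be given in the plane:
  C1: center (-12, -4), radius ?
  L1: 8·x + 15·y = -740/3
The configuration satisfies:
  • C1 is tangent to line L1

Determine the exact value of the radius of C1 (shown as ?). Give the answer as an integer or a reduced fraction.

1. [C1‖L1]  r_C1² − 256/9 = 0  ⇒  r_C1 = 16/3 (r>0 drops 1)

16/3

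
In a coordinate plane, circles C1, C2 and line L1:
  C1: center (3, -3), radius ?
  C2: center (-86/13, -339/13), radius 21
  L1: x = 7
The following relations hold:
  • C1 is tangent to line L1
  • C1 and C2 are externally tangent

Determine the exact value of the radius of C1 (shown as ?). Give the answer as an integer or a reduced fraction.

4

1. [C1‖L1]  r_C1² − 16 = 0  ⇒  r_C1 = 4 (r>0 drops 1)
2. [ext C1·C2]  r_C1² + 42r_C1 − 184 = 0  ⇒  r_C1 = 4 (r>0 drops 1)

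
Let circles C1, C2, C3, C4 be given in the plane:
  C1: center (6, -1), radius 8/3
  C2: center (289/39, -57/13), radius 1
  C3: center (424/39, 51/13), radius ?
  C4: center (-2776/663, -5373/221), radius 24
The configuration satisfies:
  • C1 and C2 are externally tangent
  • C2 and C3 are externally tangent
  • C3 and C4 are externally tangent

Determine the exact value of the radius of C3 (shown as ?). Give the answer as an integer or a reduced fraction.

8

1. [ext C2·C3]  r_C3² + 2r_C3 − 80 = 0  ⇒  r_C3 = 8 (r>0 drops 1)
2. [ext C3·C4]  r_C3² + 48r_C3 − 448 = 0  ⇒  r_C3 = 8 (r>0 drops 1)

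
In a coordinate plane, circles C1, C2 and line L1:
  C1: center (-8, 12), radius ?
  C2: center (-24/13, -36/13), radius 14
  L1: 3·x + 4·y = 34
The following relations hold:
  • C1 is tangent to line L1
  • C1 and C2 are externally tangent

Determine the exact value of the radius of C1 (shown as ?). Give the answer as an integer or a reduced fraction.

1. [C1‖L1]  r_C1² − 4 = 0  ⇒  r_C1 = 2 (r>0 drops 1)
2. [ext C1·C2]  r_C1² + 28r_C1 − 60 = 0  ⇒  r_C1 = 2 (r>0 drops 1)

2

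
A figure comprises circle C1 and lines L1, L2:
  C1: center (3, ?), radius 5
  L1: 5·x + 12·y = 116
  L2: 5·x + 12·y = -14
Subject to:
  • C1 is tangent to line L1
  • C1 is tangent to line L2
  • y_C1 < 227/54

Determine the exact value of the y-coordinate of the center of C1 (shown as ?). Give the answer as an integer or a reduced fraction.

1. [C1‖L1]  y_C1² − (101/6)y_C1 + 83/2 = 0  ⇒  y_C1 = 3 or 83/6
2. [C1‖L2]  y_C1² + (29/6)y_C1 − 47/2 = 0  ⇒  y_C1 = -47/6 or 3

3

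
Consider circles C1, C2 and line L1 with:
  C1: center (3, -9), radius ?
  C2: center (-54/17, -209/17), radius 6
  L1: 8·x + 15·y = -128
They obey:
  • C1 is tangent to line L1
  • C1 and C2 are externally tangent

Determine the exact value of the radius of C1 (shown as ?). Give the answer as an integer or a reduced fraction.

1. [C1‖L1]  r_C1² − 1 = 0  ⇒  r_C1 = 1 (r>0 drops 1)
2. [ext C1·C2]  r_C1² + 12r_C1 − 13 = 0  ⇒  r_C1 = 1 (r>0 drops 1)

1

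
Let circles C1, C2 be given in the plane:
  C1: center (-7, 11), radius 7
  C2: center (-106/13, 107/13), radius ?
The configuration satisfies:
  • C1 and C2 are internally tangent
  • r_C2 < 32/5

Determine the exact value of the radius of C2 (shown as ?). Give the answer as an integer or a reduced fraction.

4

1. [int C1,C2]  r_C2² − 14r_C2 + 40 = 0  ⇒  r_C2 = 4 or 10
2. given r_C2 < 32/5: keep 4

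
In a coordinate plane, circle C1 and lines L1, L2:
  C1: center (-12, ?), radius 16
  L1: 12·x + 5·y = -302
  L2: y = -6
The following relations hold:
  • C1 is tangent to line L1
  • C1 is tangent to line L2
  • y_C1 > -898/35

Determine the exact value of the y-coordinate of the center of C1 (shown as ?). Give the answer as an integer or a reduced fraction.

1. [C1‖L1]  y_C1² + (316/5)y_C1 − 732 = 0  ⇒  y_C1 = -366/5 or 10
2. [C1‖L2]  y_C1² + 12y_C1 − 220 = 0  ⇒  y_C1 = -22 or 10

10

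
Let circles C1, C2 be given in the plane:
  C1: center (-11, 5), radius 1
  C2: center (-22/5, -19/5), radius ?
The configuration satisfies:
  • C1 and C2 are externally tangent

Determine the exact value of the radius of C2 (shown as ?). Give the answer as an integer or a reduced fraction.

10

1. [ext C1·C2]  r_C2² + 2r_C2 − 120 = 0  ⇒  r_C2 = 10 (r>0 drops 1)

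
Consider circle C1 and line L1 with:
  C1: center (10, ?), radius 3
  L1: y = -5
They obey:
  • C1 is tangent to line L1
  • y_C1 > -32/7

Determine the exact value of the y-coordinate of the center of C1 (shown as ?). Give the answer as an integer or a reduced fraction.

-2

1. [C1‖L1]  y_C1² + 10y_C1 + 16 = 0  ⇒  y_C1 = -8 or -2
2. given y_C1 > -32/7: keep -2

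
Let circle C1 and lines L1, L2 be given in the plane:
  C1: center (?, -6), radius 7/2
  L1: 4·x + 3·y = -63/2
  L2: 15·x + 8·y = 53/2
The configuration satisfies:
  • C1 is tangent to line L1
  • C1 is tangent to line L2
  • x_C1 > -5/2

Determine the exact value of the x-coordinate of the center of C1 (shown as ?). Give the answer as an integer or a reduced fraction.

1. [C1‖L1]  x_C1² + (27/4)x_C1 − 31/4 = 0  ⇒  x_C1 = -31/4 or 1
2. [C1‖L2]  x_C1² − (149/15)x_C1 + 134/15 = 0  ⇒  x_C1 = 1 or 134/15

1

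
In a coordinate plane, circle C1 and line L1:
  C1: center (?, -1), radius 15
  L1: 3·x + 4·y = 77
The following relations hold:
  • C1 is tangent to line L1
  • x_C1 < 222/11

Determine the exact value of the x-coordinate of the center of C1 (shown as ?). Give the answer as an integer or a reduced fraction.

2

1. [C1‖L1]  x_C1² − 54x_C1 + 104 = 0  ⇒  x_C1 = 2 or 52
2. given x_C1 < 222/11: keep 2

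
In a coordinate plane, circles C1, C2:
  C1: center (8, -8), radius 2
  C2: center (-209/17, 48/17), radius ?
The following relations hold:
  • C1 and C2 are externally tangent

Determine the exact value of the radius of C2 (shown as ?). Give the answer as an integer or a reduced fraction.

1. [ext C1·C2]  r_C2² + 4r_C2 − 525 = 0  ⇒  r_C2 = 21 (r>0 drops 1)

21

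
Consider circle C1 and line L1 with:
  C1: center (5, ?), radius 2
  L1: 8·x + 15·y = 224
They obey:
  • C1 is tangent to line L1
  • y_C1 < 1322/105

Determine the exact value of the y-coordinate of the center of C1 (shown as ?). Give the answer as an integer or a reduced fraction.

1. [C1‖L1]  y_C1² − (368/15)y_C1 + 436/3 = 0  ⇒  y_C1 = 10 or 218/15
2. given y_C1 < 1322/105: keep 10

10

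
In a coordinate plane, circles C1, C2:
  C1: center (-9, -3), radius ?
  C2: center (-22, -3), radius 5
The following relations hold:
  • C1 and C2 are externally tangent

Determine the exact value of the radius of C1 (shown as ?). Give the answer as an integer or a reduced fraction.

1. [ext C1·C2]  r_C1² + 10r_C1 − 144 = 0  ⇒  r_C1 = 8 (r>0 drops 1)

8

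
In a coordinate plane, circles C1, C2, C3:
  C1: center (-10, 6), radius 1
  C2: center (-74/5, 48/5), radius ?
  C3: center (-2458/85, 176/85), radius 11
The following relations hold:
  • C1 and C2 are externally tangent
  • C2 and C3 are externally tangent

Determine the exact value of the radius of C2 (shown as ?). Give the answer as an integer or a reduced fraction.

1. [ext C1·C2]  r_C2² + 2r_C2 − 35 = 0  ⇒  r_C2 = 5 (r>0 drops 1)
2. [ext C2·C3]  r_C2² + 22r_C2 − 135 = 0  ⇒  r_C2 = 5 (r>0 drops 1)

5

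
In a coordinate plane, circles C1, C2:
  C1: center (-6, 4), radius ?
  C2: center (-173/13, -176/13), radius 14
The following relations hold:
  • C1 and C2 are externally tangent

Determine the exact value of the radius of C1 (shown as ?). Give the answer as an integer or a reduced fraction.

5

1. [ext C1·C2]  r_C1² + 28r_C1 − 165 = 0  ⇒  r_C1 = 5 (r>0 drops 1)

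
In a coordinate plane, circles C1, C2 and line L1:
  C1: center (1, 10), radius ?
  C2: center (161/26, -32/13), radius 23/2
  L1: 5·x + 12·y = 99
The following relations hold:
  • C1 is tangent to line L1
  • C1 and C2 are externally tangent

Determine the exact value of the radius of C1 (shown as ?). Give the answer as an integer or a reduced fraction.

1. [C1‖L1]  r_C1² − 4 = 0  ⇒  r_C1 = 2 (r>0 drops 1)
2. [ext C1·C2]  r_C1² + 23r_C1 − 50 = 0  ⇒  r_C1 = 2 (r>0 drops 1)

2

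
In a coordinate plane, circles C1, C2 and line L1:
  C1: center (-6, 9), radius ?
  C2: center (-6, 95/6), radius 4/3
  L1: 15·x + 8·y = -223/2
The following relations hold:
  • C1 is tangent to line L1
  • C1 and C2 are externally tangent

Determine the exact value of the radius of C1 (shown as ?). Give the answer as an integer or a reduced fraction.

1. [C1‖L1]  r_C1² − 121/4 = 0  ⇒  r_C1 = 11/2 (r>0 drops 1)
2. [ext C1·C2]  r_C1² + (8/3)r_C1 − 539/12 = 0  ⇒  r_C1 = 11/2 (r>0 drops 1)

11/2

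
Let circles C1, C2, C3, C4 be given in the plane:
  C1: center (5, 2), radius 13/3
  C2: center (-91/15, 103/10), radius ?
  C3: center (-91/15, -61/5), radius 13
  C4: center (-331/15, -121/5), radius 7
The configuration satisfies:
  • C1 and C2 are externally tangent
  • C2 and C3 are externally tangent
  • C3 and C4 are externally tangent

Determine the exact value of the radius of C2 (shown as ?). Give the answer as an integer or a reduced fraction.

1. [ext C1·C2]  r_C2² + (26/3)r_C2 − 2071/12 = 0  ⇒  r_C2 = 19/2 (r>0 drops 1)
2. [ext C2·C3]  r_C2² + 26r_C2 − 1349/4 = 0  ⇒  r_C2 = 19/2 (r>0 drops 1)

19/2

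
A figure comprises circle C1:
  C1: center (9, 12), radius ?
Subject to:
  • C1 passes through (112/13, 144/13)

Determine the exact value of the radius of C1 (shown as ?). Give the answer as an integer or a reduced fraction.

1. [C1∋P]  r_C1² − 1 = 0  ⇒  r_C1 = 1 (r>0 drops 1)

1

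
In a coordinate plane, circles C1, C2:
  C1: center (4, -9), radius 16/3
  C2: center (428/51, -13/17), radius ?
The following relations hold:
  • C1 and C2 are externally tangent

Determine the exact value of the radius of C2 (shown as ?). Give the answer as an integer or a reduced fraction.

1. [ext C1·C2]  r_C2² + (32/3)r_C2 − 176/3 = 0  ⇒  r_C2 = 4 (r>0 drops 1)

4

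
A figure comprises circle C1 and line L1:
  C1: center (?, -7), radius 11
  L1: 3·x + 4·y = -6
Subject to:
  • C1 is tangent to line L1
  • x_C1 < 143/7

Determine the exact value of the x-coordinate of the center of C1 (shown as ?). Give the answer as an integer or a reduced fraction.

1. [C1‖L1]  x_C1² − (44/3)x_C1 − 847/3 = 0  ⇒  x_C1 = -11 or 77/3
2. given x_C1 < 143/7: keep -11

-11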